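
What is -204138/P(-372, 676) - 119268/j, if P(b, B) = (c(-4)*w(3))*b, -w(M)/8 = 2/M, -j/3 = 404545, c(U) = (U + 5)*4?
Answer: -41133751797/1605234560 ≈ -25.625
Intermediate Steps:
c(U) = 20 + 4*U (c(U) = (5 + U)*4 = 20 + 4*U)
j = -1213635 (j = -3*404545 = -1213635)
w(M) = -16/M
P(b, B) = -64*b/3 (P(b, B) = ((20 + 4*(-4))*(-16/3))*b = ((20 - 16)*(-16*⅓))*b = (4*(-16/3))*b = -64*b/3)
-204138/P(-372, 676) - 119268/j = -204138/((-64/3*(-372))) - 119268/(-1213635) = -204138/7936 - 119268*(-1/1213635) = -204138*1/7936 + 39756/404545 = -102069/3968 + 39756/404545 = -41133751797/1605234560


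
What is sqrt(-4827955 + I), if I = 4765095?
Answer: 2*I*sqrt(15715) ≈ 250.72*I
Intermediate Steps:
sqrt(-4827955 + I) = sqrt(-4827955 + 4765095) = sqrt(-62860) = 2*I*sqrt(15715)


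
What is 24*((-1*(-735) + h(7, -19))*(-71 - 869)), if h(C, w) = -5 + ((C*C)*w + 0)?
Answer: 4534560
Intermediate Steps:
h(C, w) = -5 + w*C² (h(C, w) = -5 + (C²*w + 0) = -5 + (w*C² + 0) = -5 + w*C²)
24*((-1*(-735) + h(7, -19))*(-71 - 869)) = 24*((-1*(-735) + (-5 - 19*7²))*(-71 - 869)) = 24*((735 + (-5 - 19*49))*(-940)) = 24*((735 + (-5 - 931))*(-940)) = 24*((735 - 936)*(-940)) = 24*(-201*(-940)) = 24*188940 = 4534560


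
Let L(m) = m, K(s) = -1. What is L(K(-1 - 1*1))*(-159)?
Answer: 159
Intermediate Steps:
L(K(-1 - 1*1))*(-159) = -1*(-159) = 159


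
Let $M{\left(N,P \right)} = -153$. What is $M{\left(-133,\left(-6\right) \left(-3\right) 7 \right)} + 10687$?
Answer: $10534$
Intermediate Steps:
$M{\left(-133,\left(-6\right) \left(-3\right) 7 \right)} + 10687 = -153 + 10687 = 10534$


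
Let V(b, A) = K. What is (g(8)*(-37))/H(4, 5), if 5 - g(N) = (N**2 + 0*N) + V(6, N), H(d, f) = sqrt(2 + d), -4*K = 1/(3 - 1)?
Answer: 5809*sqrt(6)/16 ≈ 889.32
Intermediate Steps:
K = -1/8 (K = -1/(4*(3 - 1)) = -1/4/2 = -1/4*1/2 = -1/8 ≈ -0.12500)
V(b, A) = -1/8
g(N) = 41/8 - N**2 (g(N) = 5 - ((N**2 + 0*N) - 1/8) = 5 - ((N**2 + 0) - 1/8) = 5 - (N**2 - 1/8) = 5 - (-1/8 + N**2) = 5 + (1/8 - N**2) = 41/8 - N**2)
(g(8)*(-37))/H(4, 5) = ((41/8 - 1*8**2)*(-37))/(sqrt(2 + 4)) = ((41/8 - 1*64)*(-37))/(sqrt(6)) = ((41/8 - 64)*(-37))*(sqrt(6)/6) = (-471/8*(-37))*(sqrt(6)/6) = 17427*(sqrt(6)/6)/8 = 5809*sqrt(6)/16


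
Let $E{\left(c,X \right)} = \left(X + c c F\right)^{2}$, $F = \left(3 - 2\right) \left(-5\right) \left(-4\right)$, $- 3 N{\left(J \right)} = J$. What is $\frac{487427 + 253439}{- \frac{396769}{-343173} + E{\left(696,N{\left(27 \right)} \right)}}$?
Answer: $\frac{127122603909}{16105687142119680251} \approx 7.893 \cdot 10^{-9}$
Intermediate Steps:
$N{\left(J \right)} = - \frac{J}{3}$
$F = 20$ ($F = 1 \left(-5\right) \left(-4\right) = \left(-5\right) \left(-4\right) = 20$)
$E{\left(c,X \right)} = \left(X + 20 c^{2}\right)^{2}$ ($E{\left(c,X \right)} = \left(X + c c 20\right)^{2} = \left(X + c^{2} \cdot 20\right)^{2} = \left(X + 20 c^{2}\right)^{2}$)
$\frac{487427 + 253439}{- \frac{396769}{-343173} + E{\left(696,N{\left(27 \right)} \right)}} = \frac{487427 + 253439}{- \frac{396769}{-343173} + \left(\left(- \frac{1}{3}\right) 27 + 20 \cdot 696^{2}\right)^{2}} = \frac{740866}{\left(-396769\right) \left(- \frac{1}{343173}\right) + \left(-9 + 20 \cdot 484416\right)^{2}} = \frac{740866}{\frac{396769}{343173} + \left(-9 + 9688320\right)^{2}} = \frac{740866}{\frac{396769}{343173} + 9688311^{2}} = \frac{740866}{\frac{396769}{343173} + 93863370032721} = \frac{740866}{\frac{32211374284239360502}{343173}} = 740866 \cdot \frac{343173}{32211374284239360502} = \frac{127122603909}{16105687142119680251}$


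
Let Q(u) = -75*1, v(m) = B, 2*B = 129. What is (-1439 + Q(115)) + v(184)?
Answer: -2899/2 ≈ -1449.5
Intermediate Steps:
B = 129/2 (B = (1/2)*129 = 129/2 ≈ 64.500)
v(m) = 129/2
Q(u) = -75
(-1439 + Q(115)) + v(184) = (-1439 - 75) + 129/2 = -1514 + 129/2 = -2899/2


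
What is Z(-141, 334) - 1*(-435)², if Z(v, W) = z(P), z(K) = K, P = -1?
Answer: -189226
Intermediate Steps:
Z(v, W) = -1
Z(-141, 334) - 1*(-435)² = -1 - 1*(-435)² = -1 - 1*189225 = -1 - 189225 = -189226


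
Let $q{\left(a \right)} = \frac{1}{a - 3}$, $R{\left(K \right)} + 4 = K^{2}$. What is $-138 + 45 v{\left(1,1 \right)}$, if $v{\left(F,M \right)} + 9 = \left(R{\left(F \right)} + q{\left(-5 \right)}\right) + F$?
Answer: $- \frac{5109}{8} \approx -638.63$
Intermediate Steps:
$R{\left(K \right)} = -4 + K^{2}$
$q{\left(a \right)} = \frac{1}{-3 + a}$
$v{\left(F,M \right)} = - \frac{105}{8} + F + F^{2}$ ($v{\left(F,M \right)} = -9 + \left(\left(\left(-4 + F^{2}\right) + \frac{1}{-3 - 5}\right) + F\right) = -9 + \left(\left(\left(-4 + F^{2}\right) + \frac{1}{-8}\right) + F\right) = -9 + \left(\left(\left(-4 + F^{2}\right) - \frac{1}{8}\right) + F\right) = -9 + \left(\left(- \frac{33}{8} + F^{2}\right) + F\right) = -9 + \left(- \frac{33}{8} + F + F^{2}\right) = - \frac{105}{8} + F + F^{2}$)
$-138 + 45 v{\left(1,1 \right)} = -138 + 45 \left(- \frac{105}{8} + 1 + 1^{2}\right) = -138 + 45 \left(- \frac{105}{8} + 1 + 1\right) = -138 + 45 \left(- \frac{89}{8}\right) = -138 - \frac{4005}{8} = - \frac{5109}{8}$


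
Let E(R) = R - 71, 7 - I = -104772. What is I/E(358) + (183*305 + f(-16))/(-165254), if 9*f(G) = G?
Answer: 155692174241/426851082 ≈ 364.75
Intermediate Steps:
I = 104779 (I = 7 - 1*(-104772) = 7 + 104772 = 104779)
f(G) = G/9
E(R) = -71 + R
I/E(358) + (183*305 + f(-16))/(-165254) = 104779/(-71 + 358) + (183*305 + (⅑)*(-16))/(-165254) = 104779/287 + (55815 - 16/9)*(-1/165254) = 104779*(1/287) + (502319/9)*(-1/165254) = 104779/287 - 502319/1487286 = 155692174241/426851082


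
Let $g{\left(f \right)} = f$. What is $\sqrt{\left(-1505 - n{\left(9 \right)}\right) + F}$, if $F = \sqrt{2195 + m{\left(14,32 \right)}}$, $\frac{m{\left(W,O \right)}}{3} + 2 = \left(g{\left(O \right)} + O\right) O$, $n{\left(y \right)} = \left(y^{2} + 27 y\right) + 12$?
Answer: $\sqrt{-1841 + \sqrt{8333}} \approx 41.83 i$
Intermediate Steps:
$n{\left(y \right)} = 12 + y^{2} + 27 y$
$m{\left(W,O \right)} = -6 + 6 O^{2}$ ($m{\left(W,O \right)} = -6 + 3 \left(O + O\right) O = -6 + 3 \cdot 2 O O = -6 + 3 \cdot 2 O^{2} = -6 + 6 O^{2}$)
$F = \sqrt{8333}$ ($F = \sqrt{2195 - \left(6 - 6 \cdot 32^{2}\right)} = \sqrt{2195 + \left(-6 + 6 \cdot 1024\right)} = \sqrt{2195 + \left(-6 + 6144\right)} = \sqrt{2195 + 6138} = \sqrt{8333} \approx 91.285$)
$\sqrt{\left(-1505 - n{\left(9 \right)}\right) + F} = \sqrt{\left(-1505 - \left(12 + 9^{2} + 27 \cdot 9\right)\right) + \sqrt{8333}} = \sqrt{\left(-1505 - \left(12 + 81 + 243\right)\right) + \sqrt{8333}} = \sqrt{\left(-1505 - 336\right) + \sqrt{8333}} = \sqrt{-1841 + \sqrt{8333}}$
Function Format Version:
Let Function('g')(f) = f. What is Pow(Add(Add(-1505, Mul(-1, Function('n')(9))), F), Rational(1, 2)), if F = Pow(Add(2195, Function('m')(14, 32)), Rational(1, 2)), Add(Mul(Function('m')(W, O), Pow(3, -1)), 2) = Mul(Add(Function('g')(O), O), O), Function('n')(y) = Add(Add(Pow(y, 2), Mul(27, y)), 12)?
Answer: Pow(Add(-1841, Pow(8333, Rational(1, 2))), Rational(1, 2)) ≈ Mul(41.830, I)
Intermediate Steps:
Function('n')(y) = Add(12, Pow(y, 2), Mul(27, y))
Function('m')(W, O) = Add(-6, Mul(6, Pow(O, 2))) (Function('m')(W, O) = Add(-6, Mul(3, Mul(Add(O, O), O))) = Add(-6, Mul(3, Mul(Mul(2, O), O))) = Add(-6, Mul(3, Mul(2, Pow(O, 2)))) = Add(-6, Mul(6, Pow(O, 2))))
F = Pow(8333, Rational(1, 2)) (F = Pow(Add(2195, Add(-6, Mul(6, Pow(32, 2)))), Rational(1, 2)) = Pow(Add(2195, Add(-6, Mul(6, 1024))), Rational(1, 2)) = Pow(Add(2195, Add(-6, 6144)), Rational(1, 2)) = Pow(Add(2195, 6138), Rational(1, 2)) = Pow(8333, Rational(1, 2)) ≈ 91.285)
Pow(Add(Add(-1505, Mul(-1, Function('n')(9))), F), Rational(1, 2)) = Pow(Add(Add(-1505, Mul(-1, Add(12, Pow(9, 2), Mul(27, 9)))), Pow(8333, Rational(1, 2))), Rational(1, 2)) = Pow(Add(Add(-1505, Mul(-1, Add(12, 81, 243))), Pow(8333, Rational(1, 2))), Rational(1, 2)) = Pow(Add(Add(-1505, Mul(-1, 336)), Pow(8333, Rational(1, 2))), Rational(1, 2)) = Pow(Add(Add(-1505, -336), Pow(8333, Rational(1, 2))), Rational(1, 2)) = Pow(Add(-1841, Pow(8333, Rational(1, 2))), Rational(1, 2))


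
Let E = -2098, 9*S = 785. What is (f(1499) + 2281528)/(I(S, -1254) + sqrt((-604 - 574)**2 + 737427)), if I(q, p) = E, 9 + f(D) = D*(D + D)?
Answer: -4738347686/758831 - 2258507*sqrt(2125111)/758831 ≈ -10583.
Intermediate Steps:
S = 785/9 (S = (1/9)*785 = 785/9 ≈ 87.222)
f(D) = -9 + 2*D**2 (f(D) = -9 + D*(D + D) = -9 + D*(2*D) = -9 + 2*D**2)
I(q, p) = -2098
(f(1499) + 2281528)/(I(S, -1254) + sqrt((-604 - 574)**2 + 737427)) = ((-9 + 2*1499**2) + 2281528)/(-2098 + sqrt((-604 - 574)**2 + 737427)) = ((-9 + 2*2247001) + 2281528)/(-2098 + sqrt((-1178)**2 + 737427)) = ((-9 + 4494002) + 2281528)/(-2098 + sqrt(1387684 + 737427)) = (4493993 + 2281528)/(-2098 + sqrt(2125111)) = 6775521/(-2098 + sqrt(2125111))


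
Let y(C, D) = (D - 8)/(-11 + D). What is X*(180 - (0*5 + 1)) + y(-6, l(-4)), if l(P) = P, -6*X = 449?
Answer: -401831/30 ≈ -13394.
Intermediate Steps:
X = -449/6 (X = -1/6*449 = -449/6 ≈ -74.833)
y(C, D) = (-8 + D)/(-11 + D)
X*(180 - (0*5 + 1)) + y(-6, l(-4)) = -449*(180 - (0*5 + 1))/6 + (-8 - 4)/(-11 - 4) = -449*(180 - (0 + 1))/6 - 12/(-15) = -449*(180 - 1*1)/6 - 1/15*(-12) = -449*(180 - 1)/6 + 4/5 = -449/6*179 + 4/5 = -80371/6 + 4/5 = -401831/30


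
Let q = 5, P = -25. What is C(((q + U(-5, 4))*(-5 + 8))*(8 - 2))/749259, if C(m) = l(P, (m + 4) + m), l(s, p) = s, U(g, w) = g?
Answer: -25/749259 ≈ -3.3366e-5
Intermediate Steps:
C(m) = -25
C(((q + U(-5, 4))*(-5 + 8))*(8 - 2))/749259 = -25/749259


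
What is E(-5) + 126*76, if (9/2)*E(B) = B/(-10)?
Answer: 86185/9 ≈ 9576.1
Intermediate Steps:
E(B) = -B/45 (E(B) = 2*(B/(-10))/9 = 2*(B*(-1/10))/9 = 2*(-B/10)/9 = -B/45)
E(-5) + 126*76 = -1/45*(-5) + 126*76 = 1/9 + 9576 = 86185/9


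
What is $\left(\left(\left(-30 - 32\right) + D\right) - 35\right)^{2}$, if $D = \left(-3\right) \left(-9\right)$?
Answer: $4900$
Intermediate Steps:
$D = 27$
$\left(\left(\left(-30 - 32\right) + D\right) - 35\right)^{2} = \left(\left(\left(-30 - 32\right) + 27\right) - 35\right)^{2} = \left(\left(-62 + 27\right) - 35\right)^{2} = \left(-35 - 35\right)^{2} = \left(-70\right)^{2} = 4900$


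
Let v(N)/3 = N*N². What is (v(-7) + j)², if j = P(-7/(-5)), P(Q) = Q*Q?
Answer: 659256976/625 ≈ 1.0548e+6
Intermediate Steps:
v(N) = 3*N³ (v(N) = 3*(N*N²) = 3*N³)
P(Q) = Q²
j = 49/25 (j = (-7/(-5))² = (-7*(-⅕))² = (7/5)² = 49/25 ≈ 1.9600)
(v(-7) + j)² = (3*(-7)³ + 49/25)² = (3*(-343) + 49/25)² = (-1029 + 49/25)² = (-25676/25)² = 659256976/625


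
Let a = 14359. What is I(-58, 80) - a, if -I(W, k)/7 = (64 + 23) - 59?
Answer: -14555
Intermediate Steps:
I(W, k) = -196 (I(W, k) = -7*((64 + 23) - 59) = -7*(87 - 59) = -7*28 = -196)
I(-58, 80) - a = -196 - 1*14359 = -196 - 14359 = -14555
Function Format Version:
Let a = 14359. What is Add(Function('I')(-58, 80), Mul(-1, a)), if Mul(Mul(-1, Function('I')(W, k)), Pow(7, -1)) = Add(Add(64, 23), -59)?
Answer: -14555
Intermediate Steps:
Function('I')(W, k) = -196 (Function('I')(W, k) = Mul(-7, Add(Add(64, 23), -59)) = Mul(-7, Add(87, -59)) = Mul(-7, 28) = -196)
Add(Function('I')(-58, 80), Mul(-1, a)) = Add(-196, Mul(-1, 14359)) = Add(-196, -14359) = -14555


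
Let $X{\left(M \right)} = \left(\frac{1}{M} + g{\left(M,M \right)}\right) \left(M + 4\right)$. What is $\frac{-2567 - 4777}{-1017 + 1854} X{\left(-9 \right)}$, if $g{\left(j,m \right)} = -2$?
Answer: $- \frac{25840}{279} \approx -92.616$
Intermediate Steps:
$X{\left(M \right)} = \left(-2 + \frac{1}{M}\right) \left(4 + M\right)$ ($X{\left(M \right)} = \left(\frac{1}{M} - 2\right) \left(M + 4\right) = \left(-2 + \frac{1}{M}\right) \left(4 + M\right)$)
$\frac{-2567 - 4777}{-1017 + 1854} X{\left(-9 \right)} = \frac{-2567 - 4777}{-1017 + 1854} \left(-7 - -18 + \frac{4}{-9}\right) = - \frac{7344}{837} \left(-7 + 18 + 4 \left(- \frac{1}{9}\right)\right) = \left(-7344\right) \frac{1}{837} \left(-7 + 18 - \frac{4}{9}\right) = \left(- \frac{272}{31}\right) \frac{95}{9} = - \frac{25840}{279}$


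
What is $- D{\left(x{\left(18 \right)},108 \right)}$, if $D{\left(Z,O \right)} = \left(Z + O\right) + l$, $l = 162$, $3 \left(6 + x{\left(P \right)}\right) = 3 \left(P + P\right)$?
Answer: $-300$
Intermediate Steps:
$x{\left(P \right)} = -6 + 2 P$ ($x{\left(P \right)} = -6 + \frac{3 \left(P + P\right)}{3} = -6 + \frac{3 \cdot 2 P}{3} = -6 + \frac{6 P}{3} = -6 + 2 P$)
$D{\left(Z,O \right)} = 162 + O + Z$ ($D{\left(Z,O \right)} = \left(Z + O\right) + 162 = \left(O + Z\right) + 162 = 162 + O + Z$)
$- D{\left(x{\left(18 \right)},108 \right)} = - (162 + 108 + \left(-6 + 2 \cdot 18\right)) = - (162 + 108 + \left(-6 + 36\right)) = - (162 + 108 + 30) = \left(-1\right) 300 = -300$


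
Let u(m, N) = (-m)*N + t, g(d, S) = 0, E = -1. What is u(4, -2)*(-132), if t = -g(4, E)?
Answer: -1056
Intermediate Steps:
t = 0 (t = -1*0 = 0)
u(m, N) = -N*m (u(m, N) = (-m)*N + 0 = -N*m + 0 = -N*m)
u(4, -2)*(-132) = -1*(-2)*4*(-132) = 8*(-132) = -1056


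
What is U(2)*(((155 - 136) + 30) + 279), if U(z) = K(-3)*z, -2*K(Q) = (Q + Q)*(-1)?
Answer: -1968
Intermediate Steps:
K(Q) = Q (K(Q) = -(Q + Q)*(-1)/2 = -2*Q*(-1)/2 = -(-1)*Q = Q)
U(z) = -3*z
U(2)*(((155 - 136) + 30) + 279) = (-3*2)*(((155 - 136) + 30) + 279) = -6*((19 + 30) + 279) = -6*(49 + 279) = -6*328 = -1968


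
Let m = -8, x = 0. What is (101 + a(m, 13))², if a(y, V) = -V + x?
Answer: 7744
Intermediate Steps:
a(y, V) = -V (a(y, V) = -V + 0 = -V)
(101 + a(m, 13))² = (101 - 1*13)² = (101 - 13)² = 88² = 7744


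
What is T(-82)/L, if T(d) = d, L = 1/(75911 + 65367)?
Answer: -11584796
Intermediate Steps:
L = 1/141278 ≈ 7.0782e-6
T(-82)/L = -82/1/141278 = -82*141278 = -11584796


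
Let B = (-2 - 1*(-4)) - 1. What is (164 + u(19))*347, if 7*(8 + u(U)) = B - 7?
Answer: 376842/7 ≈ 53835.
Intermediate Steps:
B = 1 (B = (-2 + 4) - 1 = 2 - 1 = 1)
u(U) = -62/7 (u(U) = -8 + (1 - 7)/7 = -8 + (⅐)*(-6) = -8 - 6/7 = -62/7)
(164 + u(19))*347 = (164 - 62/7)*347 = (1086/7)*347 = 376842/7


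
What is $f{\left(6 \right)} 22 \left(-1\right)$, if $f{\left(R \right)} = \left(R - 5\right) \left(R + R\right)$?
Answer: $-264$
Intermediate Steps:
$f{\left(R \right)} = 2 R \left(-5 + R\right)$ ($f{\left(R \right)} = \left(-5 + R\right) 2 R = 2 R \left(-5 + R\right)$)
$f{\left(6 \right)} 22 \left(-1\right) = 2 \cdot 6 \left(-5 + 6\right) 22 \left(-1\right) = 2 \cdot 6 \cdot 1 \cdot 22 \left(-1\right) = 12 \cdot 22 \left(-1\right) = 264 \left(-1\right) = -264$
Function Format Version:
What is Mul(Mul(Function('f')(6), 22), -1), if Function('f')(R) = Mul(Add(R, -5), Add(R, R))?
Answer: -264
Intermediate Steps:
Function('f')(R) = Mul(2, R, Add(-5, R)) (Function('f')(R) = Mul(Add(-5, R), Mul(2, R)) = Mul(2, R, Add(-5, R)))
Mul(Mul(Function('f')(6), 22), -1) = Mul(Mul(Mul(2, 6, Add(-5, 6)), 22), -1) = Mul(Mul(Mul(2, 6, 1), 22), -1) = Mul(Mul(12, 22), -1) = Mul(264, -1) = -264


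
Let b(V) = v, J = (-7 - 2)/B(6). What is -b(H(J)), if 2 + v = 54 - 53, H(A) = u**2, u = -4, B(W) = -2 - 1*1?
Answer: 1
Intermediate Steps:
B(W) = -3 (B(W) = -2 - 1 = -3)
J = 3 (J = (-7 - 2)/(-3) = -9*(-1/3) = 3)
H(A) = 16 (H(A) = (-4)**2 = 16)
v = -1 (v = -2 + (54 - 53) = -2 + 1 = -1)
b(V) = -1
-b(H(J)) = -1*(-1) = 1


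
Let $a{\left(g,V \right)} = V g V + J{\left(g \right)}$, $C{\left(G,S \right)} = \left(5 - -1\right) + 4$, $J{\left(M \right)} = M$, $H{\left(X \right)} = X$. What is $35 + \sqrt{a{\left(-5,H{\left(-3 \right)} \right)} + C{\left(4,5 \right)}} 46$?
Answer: $35 + 92 i \sqrt{10} \approx 35.0 + 290.93 i$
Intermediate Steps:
$C{\left(G,S \right)} = 10$ ($C{\left(G,S \right)} = \left(5 + \left(-2 + 3\right)\right) + 4 = \left(5 + 1\right) + 4 = 6 + 4 = 10$)
$a{\left(g,V \right)} = g + g V^{2}$ ($a{\left(g,V \right)} = V g V + g = g V^{2} + g = g + g V^{2}$)
$35 + \sqrt{a{\left(-5,H{\left(-3 \right)} \right)} + C{\left(4,5 \right)}} 46 = 35 + \sqrt{- 5 \left(1 + \left(-3\right)^{2}\right) + 10} \cdot 46 = 35 + \sqrt{- 5 \left(1 + 9\right) + 10} \cdot 46 = 35 + \sqrt{\left(-5\right) 10 + 10} \cdot 46 = 35 + \sqrt{-50 + 10} \cdot 46 = 35 + \sqrt{-40} \cdot 46 = 35 + 2 i \sqrt{10} \cdot 46 = 35 + 92 i \sqrt{10}$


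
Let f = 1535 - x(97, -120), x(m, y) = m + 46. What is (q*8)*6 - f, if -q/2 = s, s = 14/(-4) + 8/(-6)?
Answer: -928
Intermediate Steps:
x(m, y) = 46 + m
s = -29/6 (s = 14*(-¼) + 8*(-⅙) = -7/2 - 4/3 = -29/6 ≈ -4.8333)
q = 29/3 (q = -2*(-29/6) = 29/3 ≈ 9.6667)
f = 1392 (f = 1535 - (46 + 97) = 1535 - 1*143 = 1535 - 143 = 1392)
(q*8)*6 - f = ((29/3)*8)*6 - 1*1392 = (232/3)*6 - 1392 = 464 - 1392 = -928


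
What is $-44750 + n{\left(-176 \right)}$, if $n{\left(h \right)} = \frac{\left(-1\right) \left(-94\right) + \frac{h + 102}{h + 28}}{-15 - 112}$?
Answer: $- \frac{11366689}{254} \approx -44751.0$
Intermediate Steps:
$n{\left(h \right)} = - \frac{94}{127} - \frac{102 + h}{127 \left(28 + h\right)}$ ($n{\left(h \right)} = \frac{94 + \frac{102 + h}{28 + h}}{-127} = \left(94 + \frac{102 + h}{28 + h}\right) \left(- \frac{1}{127}\right) = - \frac{94}{127} - \frac{102 + h}{127 \left(28 + h\right)}$)
$-44750 + n{\left(-176 \right)} = -44750 + \frac{-2734 - -16720}{127 \left(28 - 176\right)} = -44750 + \frac{-2734 + 16720}{127 \left(-148\right)} = -44750 + \frac{1}{127} \left(- \frac{1}{148}\right) 13986 = -44750 - \frac{189}{254} = - \frac{11366689}{254}$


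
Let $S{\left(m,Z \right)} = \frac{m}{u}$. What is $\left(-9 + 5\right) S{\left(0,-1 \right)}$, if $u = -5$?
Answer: $0$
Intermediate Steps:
$S{\left(m,Z \right)} = - \frac{m}{5}$ ($S{\left(m,Z \right)} = \frac{m}{-5} = m \left(- \frac{1}{5}\right) = - \frac{m}{5}$)
$\left(-9 + 5\right) S{\left(0,-1 \right)} = \left(-9 + 5\right) \left(\left(- \frac{1}{5}\right) 0\right) = \left(-4\right) 0 = 0$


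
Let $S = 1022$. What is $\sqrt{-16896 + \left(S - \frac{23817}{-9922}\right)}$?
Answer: $\frac{i \sqrt{12913196902}}{902} \approx 125.98 i$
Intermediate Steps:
$\sqrt{-16896 + \left(S - \frac{23817}{-9922}\right)} = \sqrt{-16896 + \left(1022 - \frac{23817}{-9922}\right)} = \sqrt{-16896 + \left(1022 - - \frac{23817}{9922}\right)} = \sqrt{-16896 + \left(1022 + \frac{23817}{9922}\right)} = \sqrt{-16896 + \frac{10164101}{9922}} = \sqrt{- \frac{157478011}{9922}} = \frac{i \sqrt{12913196902}}{902}$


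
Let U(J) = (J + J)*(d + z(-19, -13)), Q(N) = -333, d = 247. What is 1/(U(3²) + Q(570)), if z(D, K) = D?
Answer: 1/3771 ≈ 0.00026518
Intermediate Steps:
U(J) = 456*J (U(J) = (J + J)*(247 - 19) = (2*J)*228 = 456*J)
1/(U(3²) + Q(570)) = 1/(456*3² - 333) = 1/(456*9 - 333) = 1/(4104 - 333) = 1/3771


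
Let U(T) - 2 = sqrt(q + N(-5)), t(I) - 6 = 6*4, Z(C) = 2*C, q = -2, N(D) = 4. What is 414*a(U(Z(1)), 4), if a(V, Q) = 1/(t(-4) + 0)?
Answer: 69/5 ≈ 13.800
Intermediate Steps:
t(I) = 30 (t(I) = 6 + 6*4 = 6 + 24 = 30)
U(T) = 2 + sqrt(2) (U(T) = 2 + sqrt(-2 + 4) = 2 + sqrt(2))
a(V, Q) = 1/30 (a(V, Q) = 1/(30 + 0) = 1/30)
414*a(U(Z(1)), 4) = 414*(1/30) = 69/5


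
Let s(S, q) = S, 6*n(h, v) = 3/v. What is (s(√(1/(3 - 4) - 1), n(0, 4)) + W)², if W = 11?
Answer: (11 + I*√2)² ≈ 119.0 + 31.113*I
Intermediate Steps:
n(h, v) = 1/(2*v) (n(h, v) = (3/v)/6 = 1/(2*v))
(s(√(1/(3 - 4) - 1), n(0, 4)) + W)² = (√(1/(3 - 4) - 1) + 11)² = (√(1/(-1) - 1) + 11)² = (√(-1 - 1) + 11)² = (√(-2) + 11)² = (I*√2 + 11)² = (11 + I*√2)²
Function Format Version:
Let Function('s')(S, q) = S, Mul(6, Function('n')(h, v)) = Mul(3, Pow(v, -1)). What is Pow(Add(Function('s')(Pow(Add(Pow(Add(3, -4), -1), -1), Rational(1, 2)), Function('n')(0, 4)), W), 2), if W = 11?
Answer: Pow(Add(11, Mul(I, Pow(2, Rational(1, 2)))), 2) ≈ Add(119.00, Mul(31.113, I))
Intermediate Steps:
Function('n')(h, v) = Mul(Rational(1, 2), Pow(v, -1)) (Function('n')(h, v) = Mul(Rational(1, 6), Mul(3, Pow(v, -1))) = Mul(Rational(1, 2), Pow(v, -1)))
Pow(Add(Function('s')(Pow(Add(Pow(Add(3, -4), -1), -1), Rational(1, 2)), Function('n')(0, 4)), W), 2) = Pow(Add(Pow(Add(Pow(Add(3, -4), -1), -1), Rational(1, 2)), 11), 2) = Pow(Add(Pow(Add(Pow(-1, -1), -1), Rational(1, 2)), 11), 2) = Pow(Add(Pow(Add(-1, -1), Rational(1, 2)), 11), 2) = Pow(Add(Pow(-2, Rational(1, 2)), 11), 2) = Pow(Add(Mul(I, Pow(2, Rational(1, 2))), 11), 2) = Pow(Add(11, Mul(I, Pow(2, Rational(1, 2)))), 2)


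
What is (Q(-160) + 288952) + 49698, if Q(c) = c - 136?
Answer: 338354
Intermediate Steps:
Q(c) = -136 + c
(Q(-160) + 288952) + 49698 = ((-136 - 160) + 288952) + 49698 = (-296 + 288952) + 49698 = 288656 + 49698 = 338354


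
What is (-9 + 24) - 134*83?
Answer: -11107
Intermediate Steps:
(-9 + 24) - 134*83 = 15 - 11122 = -11107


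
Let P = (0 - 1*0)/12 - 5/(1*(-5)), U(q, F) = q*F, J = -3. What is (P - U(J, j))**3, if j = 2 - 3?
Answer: -8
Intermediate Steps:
j = -1
U(q, F) = F*q
P = 1 (P = (0 + 0)*(1/12) - 5/(-5) = 0*(1/12) - 5*(-1/5) = 0 + 1 = 1)
(P - U(J, j))**3 = (1 - (-1)*(-3))**3 = (1 - 1*3)**3 = (1 - 3)**3 = (-2)**3 = -8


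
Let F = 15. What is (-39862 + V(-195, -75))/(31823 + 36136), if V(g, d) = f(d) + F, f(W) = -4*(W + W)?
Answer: -39247/67959 ≈ -0.57751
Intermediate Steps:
f(W) = -8*W
V(g, d) = 15 - 8*d (V(g, d) = -8*d + 15 = 15 - 8*d)
(-39862 + V(-195, -75))/(31823 + 36136) = (-39862 + (15 - 8*(-75)))/(31823 + 36136) = (-39862 + (15 + 600))/67959 = (-39862 + 615)*(1/67959) = -39247*1/67959 = -39247/67959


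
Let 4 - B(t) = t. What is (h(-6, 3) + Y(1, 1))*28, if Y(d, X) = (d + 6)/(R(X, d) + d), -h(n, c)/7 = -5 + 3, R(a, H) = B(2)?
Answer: 1372/3 ≈ 457.33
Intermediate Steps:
B(t) = 4 - t
R(a, H) = 2 (R(a, H) = 4 - 1*2 = 4 - 2 = 2)
h(n, c) = 14 (h(n, c) = -7*(-5 + 3) = -7*(-2) = 14)
Y(d, X) = (6 + d)/(2 + d) (Y(d, X) = (d + 6)/(2 + d) = (6 + d)/(2 + d))
(h(-6, 3) + Y(1, 1))*28 = (14 + (6 + 1)/(2 + 1))*28 = (14 + 7/3)*28 = (49/3)*28 = 1372/3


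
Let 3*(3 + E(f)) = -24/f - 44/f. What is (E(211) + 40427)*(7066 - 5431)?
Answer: 13945636580/211 ≈ 6.6093e+7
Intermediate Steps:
E(f) = -3 - 68/(3*f) (E(f) = -3 + (-24/f - 44/f)/3 = -3 + (-68/f)/3 = -3 - 68/(3*f))
(E(211) + 40427)*(7066 - 5431) = ((-3 - 68/3/211) + 40427)*(7066 - 5431) = ((-3 - 68/3*1/211) + 40427)*1635 = ((-3 - 68/633) + 40427)*1635 = (-1967/633 + 40427)*1635 = (25588324/633)*1635 = 13945636580/211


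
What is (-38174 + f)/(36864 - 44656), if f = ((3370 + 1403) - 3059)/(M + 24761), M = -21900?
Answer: 27303525/5573228 ≈ 4.8990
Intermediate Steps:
f = 1714/2861 (f = ((3370 + 1403) - 3059)/(-21900 + 24761) = (4773 - 3059)/2861 = 1714*(1/2861) = 1714/2861 ≈ 0.59909)
(-38174 + f)/(36864 - 44656) = (-38174 + 1714/2861)/(36864 - 44656) = -109214100/2861/(-7792) = -109214100/2861*(-1/7792) = 27303525/5573228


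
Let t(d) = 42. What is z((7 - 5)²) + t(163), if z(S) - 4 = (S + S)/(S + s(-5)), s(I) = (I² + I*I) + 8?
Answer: 1430/31 ≈ 46.129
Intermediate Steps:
s(I) = 8 + 2*I² (s(I) = (I² + I²) + 8 = 2*I² + 8 = 8 + 2*I²)
z(S) = 4 + 2*S/(58 + S) (z(S) = 4 + (S + S)/(S + (8 + 2*(-5)²)) = 4 + (2*S)/(S + (8 + 2*25)) = 4 + (2*S)/(S + (8 + 50)) = 4 + (2*S)/(S + 58) = 4 + (2*S)/(58 + S) = 4 + 2*S/(58 + S))
z((7 - 5)²) + t(163) = 2*(116 + 3*(7 - 5)²)/(58 + (7 - 5)²) + 42 = 2*(116 + 3*2²)/(58 + 2²) + 42 = 2*(116 + 3*4)/(58 + 4) + 42 = 2*(116 + 12)/62 + 42 = 2*(1/62)*128 + 42 = 128/31 + 42 = 1430/31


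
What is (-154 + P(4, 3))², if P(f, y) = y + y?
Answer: 21904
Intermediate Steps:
P(f, y) = 2*y
(-154 + P(4, 3))² = (-154 + 2*3)² = (-154 + 6)² = (-148)² = 21904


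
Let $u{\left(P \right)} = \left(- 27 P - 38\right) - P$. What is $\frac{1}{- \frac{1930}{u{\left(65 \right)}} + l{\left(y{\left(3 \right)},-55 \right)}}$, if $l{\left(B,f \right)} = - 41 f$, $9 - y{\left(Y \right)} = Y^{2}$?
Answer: $\frac{929}{2095860} \approx 0.00044325$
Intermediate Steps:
$y{\left(Y \right)} = 9 - Y^{2}$
$u{\left(P \right)} = -38 - 28 P$ ($u{\left(P \right)} = \left(-38 - 27 P\right) - P = -38 - 28 P$)
$\frac{1}{- \frac{1930}{u{\left(65 \right)}} + l{\left(y{\left(3 \right)},-55 \right)}} = \frac{1}{- \frac{1930}{-38 - 1820} - -2255} = \frac{1}{- \frac{1930}{-38 - 1820} + 2255} = \frac{1}{- \frac{1930}{-1858} + 2255} = \frac{1}{\left(-1930\right) \left(- \frac{1}{1858}\right) + 2255} = \frac{1}{\frac{965}{929} + 2255} = \frac{1}{\frac{2095860}{929}} = \frac{929}{2095860}$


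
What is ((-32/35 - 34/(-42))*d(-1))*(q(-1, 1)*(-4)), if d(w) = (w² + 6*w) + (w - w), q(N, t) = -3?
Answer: 44/7 ≈ 6.2857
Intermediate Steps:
d(w) = w² + 6*w (d(w) = (w² + 6*w) + 0 = w² + 6*w)
((-32/35 - 34/(-42))*d(-1))*(q(-1, 1)*(-4)) = ((-32/35 - 34/(-42))*(-(6 - 1)))*(-3*(-4)) = ((-32*1/35 - 34*(-1/42))*(-1*5))*12 = ((-32/35 + 17/21)*(-5))*12 = -11/105*(-5)*12 = (11/21)*12 = 44/7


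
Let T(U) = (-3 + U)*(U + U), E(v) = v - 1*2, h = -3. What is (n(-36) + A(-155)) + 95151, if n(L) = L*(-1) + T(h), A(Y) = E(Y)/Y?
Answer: 14759722/155 ≈ 95224.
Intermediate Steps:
E(v) = -2 + v (E(v) = v - 2 = -2 + v)
T(U) = 2*U*(-3 + U) (T(U) = (-3 + U)*(2*U) = 2*U*(-3 + U))
A(Y) = (-2 + Y)/Y
n(L) = 36 - L (n(L) = L*(-1) + 2*(-3)*(-3 - 3) = -L + 2*(-3)*(-6) = -L + 36 = 36 - L)
(n(-36) + A(-155)) + 95151 = ((36 - 1*(-36)) + (-2 - 155)/(-155)) + 95151 = ((36 + 36) - 1/155*(-157)) + 95151 = (72 + 157/155) + 95151 = 11317/155 + 95151 = 14759722/155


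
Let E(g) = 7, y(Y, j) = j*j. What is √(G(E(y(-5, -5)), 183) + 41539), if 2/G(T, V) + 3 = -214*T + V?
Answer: 10*√180395978/659 ≈ 203.81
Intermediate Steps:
y(Y, j) = j²
G(T, V) = 2/(-3 + V - 214*T) (G(T, V) = 2/(-3 + (-214*T + V)) = 2/(-3 + (V - 214*T)) = 2/(-3 + V - 214*T))
√(G(E(y(-5, -5)), 183) + 41539) = √(-2/(3 - 1*183 + 214*7) + 41539) = √(-2/(3 - 183 + 1498) + 41539) = √(-2/1318 + 41539) = √(-2*1/1318 + 41539) = √(-1/659 + 41539) = √(27374200/659) = 10*√180395978/659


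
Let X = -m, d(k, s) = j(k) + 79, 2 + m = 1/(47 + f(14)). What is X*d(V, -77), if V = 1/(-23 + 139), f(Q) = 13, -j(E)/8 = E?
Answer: 90797/580 ≈ 156.55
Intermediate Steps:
j(E) = -8*E
V = 1/116 ≈ 0.0086207
m = -119/60 (m = -2 + 1/(47 + 13) = -2 + 1/60 = -119/60 ≈ -1.9833)
d(k, s) = 79 - 8*k (d(k, s) = -8*k + 79 = 79 - 8*k)
X = 119/60 (X = -1*(-119/60) = 119/60 ≈ 1.9833)
X*d(V, -77) = 119*(79 - 8*1/116)/60 = 119*(79 - 2/29)/60 = (119/60)*(2289/29) = 90797/580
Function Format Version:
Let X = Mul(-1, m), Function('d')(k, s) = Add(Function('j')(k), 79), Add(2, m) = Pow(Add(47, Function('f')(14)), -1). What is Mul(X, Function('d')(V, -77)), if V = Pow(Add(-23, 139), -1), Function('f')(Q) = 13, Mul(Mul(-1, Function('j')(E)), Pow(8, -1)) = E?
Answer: Rational(90797, 580) ≈ 156.55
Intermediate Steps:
Function('j')(E) = Mul(-8, E)
V = Rational(1, 116) (V = Pow(116, -1) = Rational(1, 116) ≈ 0.0086207)
m = Rational(-119, 60) (m = Add(-2, Pow(Add(47, 13), -1)) = Add(-2, Pow(60, -1)) = Add(-2, Rational(1, 60)) = Rational(-119, 60) ≈ -1.9833)
Function('d')(k, s) = Add(79, Mul(-8, k)) (Function('d')(k, s) = Add(Mul(-8, k), 79) = Add(79, Mul(-8, k)))
X = Rational(119, 60) (X = Mul(-1, Rational(-119, 60)) = Rational(119, 60) ≈ 1.9833)
Mul(X, Function('d')(V, -77)) = Mul(Rational(119, 60), Add(79, Mul(-8, Rational(1, 116)))) = Mul(Rational(119, 60), Add(79, Rational(-2, 29))) = Mul(Rational(119, 60), Rational(2289, 29)) = Rational(90797, 580)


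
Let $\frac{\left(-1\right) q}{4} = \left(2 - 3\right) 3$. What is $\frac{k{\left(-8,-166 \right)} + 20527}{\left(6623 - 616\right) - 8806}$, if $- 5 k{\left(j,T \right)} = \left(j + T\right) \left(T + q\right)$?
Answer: $- \frac{75839}{13995} \approx -5.419$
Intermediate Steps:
$q = 12$ ($q = - 4 \left(2 - 3\right) 3 = - 4 \left(\left(-1\right) 3\right) = \left(-4\right) \left(-3\right) = 12$)
$k{\left(j,T \right)} = - \frac{\left(12 + T\right) \left(T + j\right)}{5}$ ($k{\left(j,T \right)} = - \frac{\left(j + T\right) \left(T + 12\right)}{5} = - \frac{\left(T + j\right) \left(12 + T\right)}{5} = - \frac{\left(12 + T\right) \left(T + j\right)}{5}$)
$\frac{k{\left(-8,-166 \right)} + 20527}{\left(6623 - 616\right) - 8806} = \frac{\left(\left(- \frac{12}{5}\right) \left(-166\right) - - \frac{96}{5} - \frac{\left(-166\right)^{2}}{5} - \left(- \frac{166}{5}\right) \left(-8\right)\right) + 20527}{\left(6623 - 616\right) - 8806} = \frac{\left(\frac{1992}{5} + \frac{96}{5} - \frac{27556}{5} - \frac{1328}{5}\right) + 20527}{6007 - 8806} = \frac{\left(\frac{1992}{5} + \frac{96}{5} - \frac{27556}{5} - \frac{1328}{5}\right) + 20527}{-2799} = \left(- \frac{26796}{5} + 20527\right) \left(- \frac{1}{2799}\right) = \frac{75839}{5} \left(- \frac{1}{2799}\right) = - \frac{75839}{13995}$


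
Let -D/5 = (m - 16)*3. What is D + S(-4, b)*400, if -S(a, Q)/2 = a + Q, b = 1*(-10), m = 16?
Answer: 11200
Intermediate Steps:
b = -10
S(a, Q) = -2*Q - 2*a (S(a, Q) = -2*(a + Q) = -2*(Q + a) = -2*Q - 2*a)
D = 0 (D = -5*(16 - 16)*3 = -0*3 = -5*0 = 0)
D + S(-4, b)*400 = 0 + (-2*(-10) - 2*(-4))*400 = 0 + (20 + 8)*400 = 0 + 28*400 = 0 + 11200 = 11200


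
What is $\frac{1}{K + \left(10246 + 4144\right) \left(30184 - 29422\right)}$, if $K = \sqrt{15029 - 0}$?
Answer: $\frac{10965180}{120235172417371} - \frac{\sqrt{15029}}{120235172417371} \approx 9.1197 \cdot 10^{-8}$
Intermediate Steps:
$K = \sqrt{15029}$ ($K = \sqrt{15029 + 0} = \sqrt{15029} \approx 122.59$)
$\frac{1}{K + \left(10246 + 4144\right) \left(30184 - 29422\right)} = \frac{1}{\sqrt{15029} + \left(10246 + 4144\right) \left(30184 - 29422\right)} = \frac{1}{\sqrt{15029} + 14390 \cdot 762} = \frac{1}{\sqrt{15029} + 10965180} = \frac{1}{10965180 + \sqrt{15029}}$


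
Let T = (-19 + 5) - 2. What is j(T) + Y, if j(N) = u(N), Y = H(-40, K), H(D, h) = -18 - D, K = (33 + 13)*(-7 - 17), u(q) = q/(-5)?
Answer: 126/5 ≈ 25.200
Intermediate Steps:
u(q) = -q/5 (u(q) = q*(-⅕) = -q/5)
T = -16 (T = -14 - 2 = -16)
K = -1104 (K = 46*(-24) = -1104)
Y = 22 (Y = -18 - 1*(-40) = -18 + 40 = 22)
j(N) = -N/5
j(T) + Y = -⅕*(-16) + 22 = 16/5 + 22 = 126/5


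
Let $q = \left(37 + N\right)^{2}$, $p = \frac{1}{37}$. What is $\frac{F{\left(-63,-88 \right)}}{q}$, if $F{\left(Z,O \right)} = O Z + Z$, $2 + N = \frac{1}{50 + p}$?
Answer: $\frac{18779007681}{4201891684} \approx 4.4692$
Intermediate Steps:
$p = \frac{1}{37} \approx 0.027027$
$N = - \frac{3665}{1851}$ ($N = -2 + \frac{1}{50 + \frac{1}{37}} = -2 + \frac{1}{\frac{1851}{37}} = -2 + \frac{37}{1851} = - \frac{3665}{1851} \approx -1.98$)
$q = \frac{4201891684}{3426201}$ ($q = \left(37 - \frac{3665}{1851}\right)^{2} = \left(\frac{64822}{1851}\right)^{2} = \frac{4201891684}{3426201} \approx 1226.4$)
$F{\left(Z,O \right)} = Z + O Z$
$\frac{F{\left(-63,-88 \right)}}{q} = \frac{\left(-63\right) \left(1 - 88\right)}{\frac{4201891684}{3426201}} = \left(-63\right) \left(-87\right) \frac{3426201}{4201891684} = 5481 \cdot \frac{3426201}{4201891684} = \frac{18779007681}{4201891684}$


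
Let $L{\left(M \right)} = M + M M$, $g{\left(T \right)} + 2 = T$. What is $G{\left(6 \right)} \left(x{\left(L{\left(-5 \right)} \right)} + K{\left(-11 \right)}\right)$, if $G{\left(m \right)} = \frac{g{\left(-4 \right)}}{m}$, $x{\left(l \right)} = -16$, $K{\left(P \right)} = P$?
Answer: $27$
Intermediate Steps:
$g{\left(T \right)} = -2 + T$
$L{\left(M \right)} = M + M^{2}$
$G{\left(m \right)} = - \frac{6}{m}$ ($G{\left(m \right)} = \frac{-2 - 4}{m} = - \frac{6}{m}$)
$G{\left(6 \right)} \left(x{\left(L{\left(-5 \right)} \right)} + K{\left(-11 \right)}\right) = - \frac{6}{6} \left(-16 - 11\right) = \left(-6\right) \frac{1}{6} \left(-27\right) = \left(-1\right) \left(-27\right) = 27$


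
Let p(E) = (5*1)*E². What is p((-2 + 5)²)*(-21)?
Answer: -8505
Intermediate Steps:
p(E) = 5*E²
p((-2 + 5)²)*(-21) = (5*((-2 + 5)²)²)*(-21) = (5*(3²)²)*(-21) = (5*9²)*(-21) = (5*81)*(-21) = 405*(-21) = -8505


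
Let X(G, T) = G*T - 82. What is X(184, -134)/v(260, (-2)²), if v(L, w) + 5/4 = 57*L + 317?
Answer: -152/93 ≈ -1.6344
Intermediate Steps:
X(G, T) = -82 + G*T
v(L, w) = 1263/4 + 57*L (v(L, w) = -5/4 + (57*L + 317) = -5/4 + (317 + 57*L) = 1263/4 + 57*L)
X(184, -134)/v(260, (-2)²) = (-82 + 184*(-134))/(1263/4 + 57*260) = (-82 - 24656)/(1263/4 + 14820) = -24738/60543/4 = -24738*4/60543 = -152/93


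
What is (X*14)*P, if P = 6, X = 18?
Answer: 1512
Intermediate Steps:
(X*14)*P = (18*14)*6 = 252*6 = 1512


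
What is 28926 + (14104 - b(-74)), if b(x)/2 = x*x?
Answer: 32078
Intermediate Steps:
b(x) = 2*x**2 (b(x) = 2*(x*x) = 2*x**2)
28926 + (14104 - b(-74)) = 28926 + (14104 - 2*(-74)**2) = 28926 + (14104 - 2*5476) = 28926 + (14104 - 1*10952) = 28926 + (14104 - 10952) = 28926 + 3152 = 32078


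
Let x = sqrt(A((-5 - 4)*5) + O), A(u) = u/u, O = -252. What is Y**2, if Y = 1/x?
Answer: -1/251 ≈ -0.0039841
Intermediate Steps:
A(u) = 1
x = I*sqrt(251) (x = sqrt(1 - 252) = sqrt(-251) = I*sqrt(251) ≈ 15.843*I)
Y = -I*sqrt(251)/251 (Y = 1/(I*sqrt(251)) = -I*sqrt(251)/251 ≈ -0.063119*I)
Y**2 = (-I*sqrt(251)/251)**2 = -1/251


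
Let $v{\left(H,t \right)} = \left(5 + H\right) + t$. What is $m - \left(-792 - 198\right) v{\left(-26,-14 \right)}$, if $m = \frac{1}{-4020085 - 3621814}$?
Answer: $- \frac{264791800351}{7641899} \approx -34650.0$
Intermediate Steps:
$v{\left(H,t \right)} = 5 + H + t$
$m = - \frac{1}{7641899}$ ($m = \frac{1}{-7641899} = - \frac{1}{7641899} \approx -1.3086 \cdot 10^{-7}$)
$m - \left(-792 - 198\right) v{\left(-26,-14 \right)} = - \frac{1}{7641899} - \left(-792 - 198\right) \left(5 - 26 - 14\right) = - \frac{1}{7641899} - \left(-990\right) \left(-35\right) = - \frac{1}{7641899} - 34650 = - \frac{264791800351}{7641899}$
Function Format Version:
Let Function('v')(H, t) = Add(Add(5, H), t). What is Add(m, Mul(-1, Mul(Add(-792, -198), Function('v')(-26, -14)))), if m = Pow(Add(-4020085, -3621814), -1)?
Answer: Rational(-264791800351, 7641899) ≈ -34650.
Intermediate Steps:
Function('v')(H, t) = Add(5, H, t)
m = Rational(-1, 7641899) (m = Pow(-7641899, -1) = Rational(-1, 7641899) ≈ -1.3086e-7)
Add(m, Mul(-1, Mul(Add(-792, -198), Function('v')(-26, -14)))) = Add(Rational(-1, 7641899), Mul(-1, Mul(Add(-792, -198), Add(5, -26, -14)))) = Add(Rational(-1, 7641899), Mul(-1, Mul(-990, -35))) = Add(Rational(-1, 7641899), Mul(-1, 34650)) = Add(Rational(-1, 7641899), -34650) = Rational(-264791800351, 7641899)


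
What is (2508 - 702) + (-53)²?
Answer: 4615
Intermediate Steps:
(2508 - 702) + (-53)² = 1806 + 2809 = 4615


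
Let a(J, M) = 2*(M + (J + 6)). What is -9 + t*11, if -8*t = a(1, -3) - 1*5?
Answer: -105/8 ≈ -13.125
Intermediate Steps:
a(J, M) = 12 + 2*J + 2*M (a(J, M) = 2*(M + (6 + J)) = 2*(6 + J + M) = 12 + 2*J + 2*M)
t = -3/8 (t = -((12 + 2*1 + 2*(-3)) - 1*5)/8 = -((12 + 2 - 6) - 5)/8 = -(8 - 5)/8 = -⅛*3 = -3/8 ≈ -0.37500)
-9 + t*11 = -9 - 3/8*11 = -9 - 33/8 = -105/8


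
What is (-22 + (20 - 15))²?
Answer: 289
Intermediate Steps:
(-22 + (20 - 15))² = (-22 + 5)² = (-17)² = 289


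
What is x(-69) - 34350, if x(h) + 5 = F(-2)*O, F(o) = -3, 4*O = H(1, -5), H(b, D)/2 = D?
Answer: -68695/2 ≈ -34348.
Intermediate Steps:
H(b, D) = 2*D
O = -5/2 (O = (2*(-5))/4 = (¼)*(-10) = -5/2 ≈ -2.5000)
x(h) = 5/2 (x(h) = -5 - 3*(-5/2) = -5 + 15/2 = 5/2)
x(-69) - 34350 = 5/2 - 34350 = -68695/2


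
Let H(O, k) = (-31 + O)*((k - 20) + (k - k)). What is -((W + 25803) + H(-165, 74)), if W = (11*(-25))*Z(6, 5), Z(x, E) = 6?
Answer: -13569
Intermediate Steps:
H(O, k) = (-31 + O)*(-20 + k) (H(O, k) = (-31 + O)*((-20 + k) + 0) = (-31 + O)*(-20 + k))
W = -1650 (W = (11*(-25))*6 = -275*6 = -1650)
-((W + 25803) + H(-165, 74)) = -((-1650 + 25803) + (620 - 31*74 - 20*(-165) - 165*74)) = -(24153 + (620 - 2294 + 3300 - 12210)) = -(24153 - 10584) = -1*13569 = -13569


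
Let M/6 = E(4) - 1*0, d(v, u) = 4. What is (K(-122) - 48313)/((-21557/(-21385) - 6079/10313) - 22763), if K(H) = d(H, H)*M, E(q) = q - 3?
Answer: 10649825312945/5020139486389 ≈ 2.1214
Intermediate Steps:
E(q) = -3 + q
M = 6 (M = 6*((-3 + 4) - 1*0) = 6*(1 + 0) = 6*1 = 6)
K(H) = 24 (K(H) = 4*6 = 24)
(K(-122) - 48313)/((-21557/(-21385) - 6079/10313) - 22763) = (24 - 48313)/((-21557/(-21385) - 6079/10313) - 22763) = -48289/((-21557*(-1/21385) - 6079*1/10313) - 22763) = -48289/((21557/21385 - 6079/10313) - 22763) = -48289/(92317926/220543505 - 22763) = -48289/(-5020139486389/220543505) = -48289*(-220543505/5020139486389) = 10649825312945/5020139486389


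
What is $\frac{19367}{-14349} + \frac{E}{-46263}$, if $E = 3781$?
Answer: $- \frac{105581010}{73758643} \approx -1.4314$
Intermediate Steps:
$\frac{19367}{-14349} + \frac{E}{-46263} = \frac{19367}{-14349} + \frac{3781}{-46263} = 19367 \left(- \frac{1}{14349}\right) + 3781 \left(- \frac{1}{46263}\right) = - \frac{19367}{14349} - \frac{3781}{46263} = - \frac{105581010}{73758643}$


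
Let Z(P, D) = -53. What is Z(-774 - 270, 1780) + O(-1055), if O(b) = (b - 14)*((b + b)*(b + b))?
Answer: -4759294953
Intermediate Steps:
O(b) = 4*b**2*(-14 + b) (O(b) = (-14 + b)*((2*b)*(2*b)) = (-14 + b)*(4*b**2) = 4*b**2*(-14 + b))
Z(-774 - 270, 1780) + O(-1055) = -53 + 4*(-1055)**2*(-14 - 1055) = -53 + 4*1113025*(-1069) = -53 - 4759294900 = -4759294953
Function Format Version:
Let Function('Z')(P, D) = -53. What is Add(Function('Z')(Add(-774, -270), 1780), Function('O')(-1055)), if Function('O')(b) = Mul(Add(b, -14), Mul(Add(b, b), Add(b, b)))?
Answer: -4759294953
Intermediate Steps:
Function('O')(b) = Mul(4, Pow(b, 2), Add(-14, b)) (Function('O')(b) = Mul(Add(-14, b), Mul(Mul(2, b), Mul(2, b))) = Mul(Add(-14, b), Mul(4, Pow(b, 2))) = Mul(4, Pow(b, 2), Add(-14, b)))
Add(Function('Z')(Add(-774, -270), 1780), Function('O')(-1055)) = Add(-53, Mul(4, Pow(-1055, 2), Add(-14, -1055))) = Add(-53, Mul(4, 1113025, -1069)) = Add(-53, -4759294900) = -4759294953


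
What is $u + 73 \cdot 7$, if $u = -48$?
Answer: $463$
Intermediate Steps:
$u + 73 \cdot 7 = -48 + 73 \cdot 7 = -48 + 511 = 463$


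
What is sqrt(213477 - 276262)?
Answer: I*sqrt(62785) ≈ 250.57*I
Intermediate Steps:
sqrt(213477 - 276262) = sqrt(-62785) = I*sqrt(62785)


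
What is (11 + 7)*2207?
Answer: 39726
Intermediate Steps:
(11 + 7)*2207 = 18*2207 = 39726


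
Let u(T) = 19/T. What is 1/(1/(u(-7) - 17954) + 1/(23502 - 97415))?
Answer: -9290642361/643088 ≈ -14447.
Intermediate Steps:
1/(1/(u(-7) - 17954) + 1/(23502 - 97415)) = 1/(1/(19/(-7) - 17954) + 1/(23502 - 97415)) = 1/(1/(19*(-1/7) - 17954) + 1/(-73913)) = 1/(1/(-19/7 - 17954) - 1/73913) = 1/(1/(-125697/7) - 1/73913) = 1/(-7/125697 - 1/73913) = 1/(-643088/9290642361) = -9290642361/643088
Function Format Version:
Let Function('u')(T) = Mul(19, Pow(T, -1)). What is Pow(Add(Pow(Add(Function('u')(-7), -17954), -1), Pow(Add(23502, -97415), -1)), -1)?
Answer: Rational(-9290642361, 643088) ≈ -14447.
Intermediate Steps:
Pow(Add(Pow(Add(Function('u')(-7), -17954), -1), Pow(Add(23502, -97415), -1)), -1) = Pow(Add(Pow(Add(Mul(19, Pow(-7, -1)), -17954), -1), Pow(Add(23502, -97415), -1)), -1) = Pow(Add(Pow(Add(Mul(19, Rational(-1, 7)), -17954), -1), Pow(-73913, -1)), -1) = Pow(Add(Pow(Add(Rational(-19, 7), -17954), -1), Rational(-1, 73913)), -1) = Pow(Add(Pow(Rational(-125697, 7), -1), Rational(-1, 73913)), -1) = Pow(Add(Rational(-7, 125697), Rational(-1, 73913)), -1) = Pow(Rational(-643088, 9290642361), -1) = Rational(-9290642361, 643088)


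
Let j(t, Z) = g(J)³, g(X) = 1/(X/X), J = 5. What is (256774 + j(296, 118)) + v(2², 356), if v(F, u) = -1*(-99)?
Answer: 256874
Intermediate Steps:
v(F, u) = 99
g(X) = 1 (g(X) = 1/1 = 1)
j(t, Z) = 1 (j(t, Z) = 1³ = 1)
(256774 + j(296, 118)) + v(2², 356) = (256774 + 1) + 99 = 256775 + 99 = 256874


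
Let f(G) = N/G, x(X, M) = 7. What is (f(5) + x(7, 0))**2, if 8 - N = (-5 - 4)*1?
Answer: 2704/25 ≈ 108.16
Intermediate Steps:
N = 17 (N = 8 - (-5 - 4) = 8 - (-9) = 8 - 1*(-9) = 8 + 9 = 17)
f(G) = 17/G
(f(5) + x(7, 0))**2 = (17/5 + 7)**2 = (52/5)**2 = 2704/25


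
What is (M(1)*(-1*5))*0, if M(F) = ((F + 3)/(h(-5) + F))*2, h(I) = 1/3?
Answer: 0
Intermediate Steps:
h(I) = ⅓
M(F) = 2*(3 + F)/(⅓ + F) (M(F) = ((F + 3)/(⅓ + F))*2 = ((3 + F)/(⅓ + F))*2 = 2*(3 + F)/(⅓ + F))
(M(1)*(-1*5))*0 = ((6*(3 + 1)/(1 + 3*1))*(-1*5))*0 = ((6*4/(1 + 3))*(-5))*0 = ((6*4/4)*(-5))*0 = ((6*(¼)*4)*(-5))*0 = (6*(-5))*0 = -30*0 = 0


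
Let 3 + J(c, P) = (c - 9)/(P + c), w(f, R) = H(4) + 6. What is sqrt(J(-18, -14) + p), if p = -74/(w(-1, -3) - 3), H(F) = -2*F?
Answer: 17*sqrt(70)/40 ≈ 3.5558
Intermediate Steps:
w(f, R) = -2 (w(f, R) = -2*4 + 6 = -8 + 6 = -2)
J(c, P) = -3 + (-9 + c)/(P + c) (J(c, P) = -3 + (c - 9)/(P + c) = -3 + (-9 + c)/(P + c))
p = 74/5 (p = -74/(-2 - 3) = -74/(-5) = -1/5*(-74) = 74/5 ≈ 14.800)
sqrt(J(-18, -14) + p) = sqrt((-9 - 3*(-14) - 2*(-18))/(-14 - 18) + 74/5) = sqrt((-9 + 42 + 36)/(-32) + 74/5) = sqrt(-1/32*69 + 74/5) = sqrt(-69/32 + 74/5) = sqrt(2023/160) = 17*sqrt(70)/40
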